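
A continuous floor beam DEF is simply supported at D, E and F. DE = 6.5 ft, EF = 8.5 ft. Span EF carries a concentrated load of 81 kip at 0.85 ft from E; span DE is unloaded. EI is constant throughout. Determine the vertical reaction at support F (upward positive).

R_F = 4.176 kip

Insert a hinge at E; M_E is the redundant, and each span becomes simply supported.
Rotations at E on the released spans (each span's end-slope, ×1/EI):
  span EF: point load 81 at a = 0.85: Pab(L + b)/(6LEI) = 166.8/EI
  relative rotation θ_0 = (0 + 166.8)/EI = 166.8/EI
A unit hogging moment at E produces rotation L₁/(3EI) + L₂/(3EI) = 5/EI.
Compatibility: M_E·(L₁+L₂)/(3EI) = θ_0, giving M_E = 33.36 kip·ft (hogging).
Span EF, ΣM about F: R_E^{EF}·8.5 = 619.6 + 33.36, so R_E^{EF} = 76.82 kip and R_F = 81 − 76.82 = 4.176 kip.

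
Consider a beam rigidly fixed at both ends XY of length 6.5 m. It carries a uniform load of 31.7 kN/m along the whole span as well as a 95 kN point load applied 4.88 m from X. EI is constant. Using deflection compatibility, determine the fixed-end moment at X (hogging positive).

M_X = 140.4 kN·m

Release both end moments; the primary structure is a simply-supported span XY with redundants M_X and M_Y.
On the primary (simply-supported) span, the end slopes from the loading are:
  at X: UDL 31.7: wL³/(24EI) = 362.7/EI
  at Y: UDL 31.7: wL³/(24EI) = 362.7/EI
  at X: point load 95 at a = 4.88: Pab(L + b)/(6LEI) = 156.4/EI
  at Y: point load 95 at a = 4.88: Pab(L + a)/(6LEI) = 219.1/EI
  θ_X0 = 519.1/EI,  θ_Y0 = 581.9/EI
Flexibility coefficients: a unit moment at one end gives L/(3EI) there and L/(6EI) at the far end, so f₁₁ = f₂₂ = 2.167/EI and f₁₂ = f₂₁ = 1.083/EI.
Compatibility — zero rotation at each built-in end:
  2.167 M_X + 1.083 M_Y = 519.1
  1.083 M_X + 2.167 M_Y = 581.9
Solving the pair gives M_X = 140.4 kN·m and M_Y = 198.4 kN·m (hogging).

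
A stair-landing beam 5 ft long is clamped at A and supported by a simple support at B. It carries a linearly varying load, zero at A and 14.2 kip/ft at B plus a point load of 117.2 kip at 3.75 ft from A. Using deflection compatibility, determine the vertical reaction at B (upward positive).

Remove the prop at B; the released (primary) structure is a cantilever built in at A.
Deflection at B on the released cantilever, summing each load's contribution:
  triangular load, peak 14.2 at the free end: 11w₀L⁴/(120EI) = 813.5/EI
  point load 117.2 at a = 3.75: Pa²(3L − a)/(6EI) = 3090/EI
  δ_0 = 3904/EI
Flexibility coefficient — unit upward force at B: δ_{BB} = L³/(3EI) = 41.67/EI.
Compatibility at B: δ_0 − R_B·δ_{BB} = 0, so R_B = 3904/41.67 = 93.69 kip.

R_B = 93.69 kip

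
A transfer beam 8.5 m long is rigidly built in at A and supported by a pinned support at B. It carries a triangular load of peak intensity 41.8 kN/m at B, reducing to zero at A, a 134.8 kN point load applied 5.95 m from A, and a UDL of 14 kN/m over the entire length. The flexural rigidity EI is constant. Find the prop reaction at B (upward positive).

Take the reaction at B as the redundant and release it; the primary structure is a cantilever fixed at A.
Downward deflection at the released point B due to the loads:
  triangular load, peak 41.8 at the free end: 11w₀L⁴/(120EI) = 20002/EI
  point load 134.8 at a = 5.95: Pa²(3L − a)/(6EI) = 15550/EI
  UDL 14: wL⁴/(8EI) = 9135/EI
  δ_0 = 44686/EI
Tip deflection under a unit load at B: L³/(3EI) = 204.7/EI.
The prop prevents deflection at B: R_B = δ_0/δ_{BB} = 44686/204.7 = 218.3 kN.

R_B = 218.3 kN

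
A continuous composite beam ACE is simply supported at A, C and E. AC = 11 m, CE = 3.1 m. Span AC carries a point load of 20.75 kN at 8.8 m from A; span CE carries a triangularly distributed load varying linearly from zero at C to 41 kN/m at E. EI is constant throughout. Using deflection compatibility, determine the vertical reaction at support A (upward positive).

Insert a hinge at C; M_C is the redundant, and each span becomes simply supported.
Discontinuity in slope at C on the released structure — sum the simple-span end rotations:
  span AC: point load 20.75 at a = 8.8: Pab(L + a)/(6LEI) = 120.5/EI
  span CE: triangular load, peak 41: 7w₀L³/(360EI) = 23.75/EI
  relative rotation θ_0 = (120.5 + 23.75)/EI = 144.3/EI
A unit hogging moment at C produces rotation L₁/(3EI) + L₂/(3EI) = 4.7/EI.
Compatibility: M_C·(L₁+L₂)/(3EI) = θ_0, giving M_C = 30.69 kN·m (hogging).
Span AC, ΣM about A with M_C applied at C: R_C^{AC}·11 = 182.6 + 30.69, so R_C^{AC} = 19.39 kN and R_A = 20.75 − 19.39 = 1.36 kN.

R_A = 1.36 kN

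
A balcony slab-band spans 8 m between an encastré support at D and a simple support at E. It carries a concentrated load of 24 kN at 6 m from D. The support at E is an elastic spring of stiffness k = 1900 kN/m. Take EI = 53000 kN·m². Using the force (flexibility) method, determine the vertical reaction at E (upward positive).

Release the roller at E. Primary structure: cantilever fixed at D.
Primary-structure tip deflection at E by superposition:
  point load 24 at a = 6: Pa²(3L − a)/(6EI) = 2592/EI
Tip deflection under a unit load at E: L³/(3EI) = 170.7/EI.
With EI = 53000 kN·m²: δ_0 = 0.048906 m and δ_{EE} = 0.00322 m/kN.
Compatibility — the spring shortens by R_E/k under the reaction it provides: δ_0 − R_E·δ_{EE} = R_E/k. With 1/k = 0.000526 m/kN, R_E = δ_0 / (δ_{EE} + 1/k) = 0.048906 / (0.00322 + 0.000526) = 13.05 kN.

R_E = 13.05 kN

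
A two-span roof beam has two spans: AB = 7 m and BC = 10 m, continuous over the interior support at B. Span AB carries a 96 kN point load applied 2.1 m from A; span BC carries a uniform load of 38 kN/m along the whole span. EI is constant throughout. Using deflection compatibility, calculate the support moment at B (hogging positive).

Insert a hinge at B; M_B is the redundant, and each span becomes simply supported.
End slopes at the hinge B, treating each span as simply supported:
  span AB: point load 96 at a = 2.1: Pab(L + a)/(6LEI) = 214/EI
  span BC: UDL 38: wL³/(24EI) = 1583/EI
  relative rotation θ_0 = (214 + 1583)/EI = 1797/EI
A unit hogging moment at B produces rotation L₁/(3EI) + L₂/(3EI) = 5.667/EI.
Compatibility: M_B·(L₁+L₂)/(3EI) = θ_0, giving M_B = 317.2 kN·m (hogging).

M_B = 317.2 kN·m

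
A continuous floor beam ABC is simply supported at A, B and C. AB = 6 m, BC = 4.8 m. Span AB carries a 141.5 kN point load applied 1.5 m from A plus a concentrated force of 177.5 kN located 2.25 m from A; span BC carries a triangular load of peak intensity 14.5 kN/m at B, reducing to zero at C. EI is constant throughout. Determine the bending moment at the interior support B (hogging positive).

M_B = 160.5 kN·m

Take M_B as the redundant. Released structure: two simple spans AB and BC with a hinge at B.
End slopes at the hinge B, treating each span as simply supported:
  span AB: point load 141.5 at a = 1.5: Pab(L + a)/(6LEI) = 199/EI
  span AB: point load 177.5 at a = 2.25: Pab(L + a)/(6LEI) = 343.2/EI
  span BC: triangular load, peak 14.5: w₀L³/(45EI) = 35.64/EI
  relative rotation θ_0 = (542.2 + 35.64)/EI = 577.8/EI
A unit hogging moment at B produces rotation L₁/(3EI) + L₂/(3EI) = 3.6/EI.
Slope continuity at B: θ_0 = M_B·3.6/EI, so M_B = 577.8/3.6 = 160.5 kN·m (hogging).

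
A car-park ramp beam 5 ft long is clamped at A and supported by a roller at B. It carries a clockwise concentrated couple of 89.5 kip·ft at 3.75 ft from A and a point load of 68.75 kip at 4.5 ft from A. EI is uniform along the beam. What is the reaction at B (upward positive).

R_B = 83.64 kip

Remove the prop at B; the released (primary) structure is a cantilever built in at A.
Downward deflection at the released point B due to the loads:
  clockwise couple 89.5 at a = 3.75: M₀a(2L − a)/(2EI) = 1049/EI
  point load 68.75 at a = 4.5: Pa²(3L − a)/(6EI) = 2436/EI
  δ_0 = 3485/EI
Tip deflection under a unit load at B: L³/(3EI) = 41.67/EI.
The prop prevents deflection at B: R_B = δ_0/δ_{BB} = 3485/41.67 = 83.64 kip.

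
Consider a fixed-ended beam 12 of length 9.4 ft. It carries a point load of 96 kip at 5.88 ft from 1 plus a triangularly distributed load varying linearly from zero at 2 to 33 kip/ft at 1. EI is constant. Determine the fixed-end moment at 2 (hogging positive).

M_2 = 229.4 kip·ft

Release both end moments; the primary structure is a simply-supported span 12 with redundants M_1 and M_2.
End rotations of the released simple span under the applied load (×1/EI):
  at 1: point load 96 at a = 5.88: Pab(L + b)/(6LEI) = 455.2/EI
  at 2: point load 96 at a = 5.88: Pab(L + a)/(6LEI) = 538.3/EI
  at 1: triangular load, peak 33: w₀L³/(45EI) = 609.1/EI
  at 2: triangular load, peak 33: 7w₀L³/(360EI) = 533/EI
  θ_10 = 1064/EI,  θ_20 = 1071/EI
Flexibility coefficients: a unit moment at one end gives L/(3EI) there and L/(6EI) at the far end, so f₁₁ = f₂₂ = 3.133/EI and f₁₂ = f₂₁ = 1.567/EI.
Compatibility — zero rotation at each built-in end:
  3.133 M_1 + 1.567 M_2 = 1064
  1.567 M_1 + 3.133 M_2 = 1071
Solving the pair gives M_1 = 224.9 kip·ft and M_2 = 229.4 kip·ft (hogging).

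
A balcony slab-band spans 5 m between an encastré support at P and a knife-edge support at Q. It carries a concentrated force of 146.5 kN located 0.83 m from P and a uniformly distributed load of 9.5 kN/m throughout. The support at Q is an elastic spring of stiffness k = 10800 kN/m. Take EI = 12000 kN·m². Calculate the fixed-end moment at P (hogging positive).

Take the reaction at Q as the redundant and release it; the primary structure is a cantilever fixed at P.
Downward deflection at the released point Q due to the loads:
  point load 146.5 at a = 0.83: Pa²(3L − a)/(6EI) = 238.3/EI
  UDL 9.5: wL⁴/(8EI) = 742.2/EI
  δ_0 = 980.5/EI
Flexibility coefficient — unit upward force at Q: δ_{QQ} = L³/(3EI) = 41.67/EI.
With EI = 12000 kN·m²: δ_0 = 0.081711 m and δ_{QQ} = 0.003472 m/kN.
Compatibility — the spring shortens by R_Q/k under the reaction it provides: δ_0 − R_Q·δ_{QQ} = R_Q/k. With 1/k = 0.000093 m/kN, R_Q = δ_0 / (δ_{QQ} + 1/k) = 0.081711 / (0.003472 + 0.000093) = 22.92 kN.
Moment equilibrium about P: M_P = Σ(load moments about P) − R_Q·L = 240.3 − 22.92×5 = 125.7 kN·m.

M_P = 125.7 kN·m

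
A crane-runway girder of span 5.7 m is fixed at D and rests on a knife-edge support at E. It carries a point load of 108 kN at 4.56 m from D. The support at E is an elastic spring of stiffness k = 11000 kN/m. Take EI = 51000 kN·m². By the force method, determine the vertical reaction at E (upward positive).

Take the reaction at E as the redundant and release it; the primary structure is a cantilever fixed at D.
Free-end deflection of the primary structure under the applied loading (downward +):
  point load 108 at a = 4.56: Pa²(3L − a)/(6EI) = 4694/EI
Flexibility coefficient — unit upward force at E: δ_{EE} = L³/(3EI) = 61.73/EI.
With EI = 51000 kN·m²: δ_0 = 0.09203 m and δ_{EE} = 0.00121 m/kN.
Compatibility — the spring shortens by R_E/k under the reaction it provides: δ_0 − R_E·δ_{EE} = R_E/k. With 1/k = 0.000091 m/kN, R_E = δ_0 / (δ_{EE} + 1/k) = 0.09203 / (0.00121 + 0.000091) = 70.72 kN.

R_E = 70.72 kN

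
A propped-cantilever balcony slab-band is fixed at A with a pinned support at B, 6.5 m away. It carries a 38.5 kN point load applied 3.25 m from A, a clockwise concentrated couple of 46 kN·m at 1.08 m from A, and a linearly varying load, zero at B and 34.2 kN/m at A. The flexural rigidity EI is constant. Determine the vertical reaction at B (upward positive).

R_B = 37.5 kN

Release the roller at B. Primary structure: cantilever fixed at A.
Deflection at B on the released cantilever, summing each load's contribution:
  point load 38.5 at a = 3.25: Pa²(3L − a)/(6EI) = 1101/EI
  clockwise couple 46 at a = 1.08: M₀a(2L − a)/(2EI) = 296.1/EI
  triangular load, peak 34.2 at the fixed end: w₀L⁴/(30EI) = 2035/EI
  δ_0 = 3432/EI
Tip deflection under a unit load at B: L³/(3EI) = 91.54/EI.
Compatibility at B: δ_0 − R_B·δ_{BB} = 0, so R_B = 3432/91.54 = 37.5 kN.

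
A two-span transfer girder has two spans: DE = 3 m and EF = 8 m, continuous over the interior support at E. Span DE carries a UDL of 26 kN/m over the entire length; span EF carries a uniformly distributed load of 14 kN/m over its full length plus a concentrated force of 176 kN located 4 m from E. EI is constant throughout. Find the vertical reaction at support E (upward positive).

Release continuity at E by inserting a hinge; the redundant is the internal moment M_E. The primary structure is two simply-supported spans DE and EF.
End slopes at the hinge E, treating each span as simply supported:
  span DE: UDL 26: wL³/(24EI) = 29.25/EI
  span EF: UDL 14: wL³/(24EI) = 298.7/EI
  span EF: point load 176 at a = 4: Pab(L + b)/(6LEI) = 704/EI
  relative rotation θ_0 = (29.25 + 1003)/EI = 1032/EI
A unit hogging moment at E produces rotation L₁/(3EI) + L₂/(3EI) = 3.667/EI.
Compatibility: M_E·(L₁+L₂)/(3EI) = θ_0, giving M_E = 281.4 kN·m (hogging).
Span DE, ΣM about D with M_E applied at E: R_E^{DE}·3 = 117 + 281.4, so R_E^{DE} = 132.8 kN and R_D = 78 − 132.8 = -54.81 kN.
Span EF, ΣM about F: R_E^{EF}·8 = 1152 + 281.4, so R_E^{EF} = 179.2 kN and R_F = 288 − 179.2 = 108.8 kN.
R_E = 132.8 + 179.2 = 312 kN.

R_E = 312 kN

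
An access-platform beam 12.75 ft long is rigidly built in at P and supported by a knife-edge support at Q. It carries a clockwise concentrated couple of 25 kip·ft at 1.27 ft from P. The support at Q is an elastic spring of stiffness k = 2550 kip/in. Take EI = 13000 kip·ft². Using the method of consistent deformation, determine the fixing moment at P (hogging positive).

Remove the prop at Q; the released (primary) structure is a cantilever built in at P.
Deflection at Q on the released cantilever, summing each load's contribution:
  clockwise couple 25 at a = 1.27: M₀a(2L − a)/(2EI) = 384.7/EI
Tip deflection under a unit load at Q: L³/(3EI) = 690.9/EI.
With EI = 13000 kip·ft²: δ_0 = 0.029589 ft and δ_{QQ} = 0.053145 ft/kip.
Compatibility — the spring shortens by R_Q/k under the reaction it provides: δ_0 − R_Q·δ_{QQ} = R_Q/k. With 1/k = 1/(2550×12) ft/kip = 0.000033 ft/kip, R_Q = δ_0 / (δ_{QQ} + 1/k) = 0.029589 / (0.053145 + 0.000033) = 0.5564 kip.
Moment equilibrium about P: M_P = Σ(load moments about P) − R_Q·L = 25 − 0.5564×12.75 = 17.91 kip·ft.

M_P = 17.91 kip·ft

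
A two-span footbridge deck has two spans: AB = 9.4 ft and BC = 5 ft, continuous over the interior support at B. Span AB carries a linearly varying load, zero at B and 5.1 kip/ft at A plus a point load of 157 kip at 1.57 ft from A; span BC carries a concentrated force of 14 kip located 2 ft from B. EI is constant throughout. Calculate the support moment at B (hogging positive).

Take M_B as the redundant. Released structure: two simple spans AB and BC with a hinge at B.
Discontinuity in slope at B on the released structure — sum the simple-span end rotations:
  span AB: triangular load, peak 5.1: 7w₀L³/(360EI) = 82.37/EI
  span AB: point load 157 at a = 1.57: Pab(L + a)/(6LEI) = 375.4/EI
  span BC: point load 14 at a = 2: Pab(L + b)/(6LEI) = 22.4/EI
  relative rotation θ_0 = (457.8 + 22.4)/EI = 480.2/EI
A unit hogging moment at B produces rotation L₁/(3EI) + L₂/(3EI) = 4.8/EI.
Slope continuity at B: θ_0 = M_B·4.8/EI, so M_B = 480.2/4.8 = 100 kip·ft (hogging).

M_B = 100 kip·ft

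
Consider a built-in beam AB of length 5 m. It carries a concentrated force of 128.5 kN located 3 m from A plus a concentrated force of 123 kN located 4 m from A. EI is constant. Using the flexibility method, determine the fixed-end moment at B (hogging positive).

M_B = 171.2 kN·m

Take the two fixed-end moments M_A, M_B as redundants; the released structure is the simple span AB.
Simple-span end rotations at A and B under the given loads:
  at A: point load 128.5 at a = 3: Pab(L + b)/(6LEI) = 179.9/EI
  at B: point load 128.5 at a = 3: Pab(L + a)/(6LEI) = 205.6/EI
  at A: point load 123 at a = 4: Pab(L + b)/(6LEI) = 98.4/EI
  at B: point load 123 at a = 4: Pab(L + a)/(6LEI) = 147.6/EI
  θ_A0 = 278.3/EI,  θ_B0 = 353.2/EI
Flexibility coefficients: a unit moment at one end gives L/(3EI) there and L/(6EI) at the far end, so f₁₁ = f₂₂ = 1.667/EI and f₁₂ = f₂₁ = 0.8333/EI.
Compatibility — zero rotation at each built-in end:
  1.667 M_A + 0.8333 M_B = 278.3
  0.8333 M_A + 1.667 M_B = 353.2
Solving the pair gives M_A = 81.36 kN·m and M_B = 171.2 kN·m (hogging).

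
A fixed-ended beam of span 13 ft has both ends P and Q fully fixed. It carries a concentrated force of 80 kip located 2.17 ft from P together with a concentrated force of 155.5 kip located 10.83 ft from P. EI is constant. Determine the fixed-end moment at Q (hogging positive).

Take the two fixed-end moments M_P, M_Q as redundants; the released structure is the simple span PQ.
End rotations of the released simple span under the applied load (×1/EI):
  at P: point load 80 at a = 2.17: Pab(L + b)/(6LEI) = 574.4/EI
  at Q: point load 80 at a = 2.17: Pab(L + a)/(6LEI) = 365.7/EI
  at P: point load 155.5 at a = 10.83: Pab(L + b)/(6LEI) = 710.7/EI
  at Q: point load 155.5 at a = 10.83: Pab(L + a)/(6LEI) = 1116/EI
  θ_P0 = 1285/EI,  θ_Q0 = 1482/EI
Flexibility coefficients: a unit moment at one end gives L/(3EI) there and L/(6EI) at the far end, so f₁₁ = f₂₂ = 4.333/EI and f₁₂ = f₂₁ = 2.167/EI.
Compatibility — zero rotation at each built-in end:
  4.333 M_P + 2.167 M_Q = 1285
  2.167 M_P + 4.333 M_Q = 1482
Solving the pair gives M_P = 167.4 kip·ft and M_Q = 258.3 kip·ft (hogging).

M_Q = 258.3 kip·ft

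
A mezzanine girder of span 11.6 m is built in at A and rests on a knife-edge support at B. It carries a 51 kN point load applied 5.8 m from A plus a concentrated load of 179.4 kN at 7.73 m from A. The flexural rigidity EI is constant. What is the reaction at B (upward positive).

R_B = 108.9 kN

Take the reaction at B as the redundant and release it; the primary structure is a cantilever fixed at A.
Free-end deflection of the primary structure under the applied loading (downward +):
  point load 51 at a = 5.8: Pa²(3L − a)/(6EI) = 8292/EI
  point load 179.4 at a = 7.73: Pa²(3L − a)/(6EI) = 48364/EI
  δ_0 = 56656/EI
Tip deflection under a unit load at B: L³/(3EI) = 520.3/EI.
Compatibility at B: δ_0 − R_B·δ_{BB} = 0, so R_B = 56656/520.3 = 108.9 kN.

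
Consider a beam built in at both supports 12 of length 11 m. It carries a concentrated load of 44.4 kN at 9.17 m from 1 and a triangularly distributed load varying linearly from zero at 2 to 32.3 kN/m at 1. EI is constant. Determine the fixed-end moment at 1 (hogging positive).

M_1 = 206.7 kN·m

Release both end moments; the primary structure is a simply-supported span 12 with redundants M_1 and M_2.
Simple-span end rotations at 1 and 2 under the given loads:
  at 1: point load 44.4 at a = 9.17: Pab(L + b)/(6LEI) = 144.8/EI
  at 2: point load 44.4 at a = 9.17: Pab(L + a)/(6LEI) = 227.7/EI
  at 1: triangular load, peak 32.3: w₀L³/(45EI) = 955.4/EI
  at 2: triangular load, peak 32.3: 7w₀L³/(360EI) = 835.9/EI
  θ_10 = 1100/EI,  θ_20 = 1064/EI
Flexibility coefficients: a unit moment at one end gives L/(3EI) there and L/(6EI) at the far end, so f₁₁ = f₂₂ = 3.667/EI and f₁₂ = f₂₁ = 1.833/EI.
Compatibility — zero rotation at each built-in end:
  3.667 M_1 + 1.833 M_2 = 1100
  1.833 M_1 + 3.667 M_2 = 1064
Solving the pair gives M_1 = 206.7 kN·m and M_2 = 186.7 kN·m (hogging).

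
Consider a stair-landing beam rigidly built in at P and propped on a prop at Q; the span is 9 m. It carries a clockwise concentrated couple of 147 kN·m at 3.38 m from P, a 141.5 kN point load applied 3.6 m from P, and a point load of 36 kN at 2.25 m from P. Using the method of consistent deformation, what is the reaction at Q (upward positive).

R_Q = 47.47 kN

Choose R_Q as the redundant. The primary structure is the cantilever fixed at P.
Free-end deflection of the primary structure under the applied loading (downward +):
  clockwise couple 147 at a = 3.38: M₀a(2L − a)/(2EI) = 3632/EI
  point load 141.5 at a = 3.6: Pa²(3L − a)/(6EI) = 7152/EI
  point load 36 at a = 2.25: Pa²(3L − a)/(6EI) = 751.8/EI
  δ_0 = 11536/EI
Tip deflection under a unit load at Q: L³/(3EI) = 243/EI.
The prop prevents deflection at Q: R_Q = δ_0/δ_{QQ} = 11536/243 = 47.47 kN.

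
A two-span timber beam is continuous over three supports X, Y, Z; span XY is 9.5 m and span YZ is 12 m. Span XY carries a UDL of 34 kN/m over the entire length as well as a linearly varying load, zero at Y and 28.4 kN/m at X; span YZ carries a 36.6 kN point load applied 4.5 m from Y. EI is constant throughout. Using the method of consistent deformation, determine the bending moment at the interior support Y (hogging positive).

M_Y = 282.2 kN·m

Take M_Y as the redundant. Released structure: two simple spans XY and YZ with a hinge at Y.
End slopes at the hinge Y, treating each span as simply supported:
  span XY: UDL 34: wL³/(24EI) = 1215/EI
  span XY: triangular load, peak 28.4: 7w₀L³/(360EI) = 473.5/EI
  span YZ: point load 36.6 at a = 4.5: Pab(L + b)/(6LEI) = 334.5/EI
  relative rotation θ_0 = (1688 + 334.5)/EI = 2023/EI
A unit hogging moment at Y produces rotation L₁/(3EI) + L₂/(3EI) = 7.167/EI.
Compatibility: M_Y·(L₁+L₂)/(3EI) = θ_0, giving M_Y = 282.2 kN·m (hogging).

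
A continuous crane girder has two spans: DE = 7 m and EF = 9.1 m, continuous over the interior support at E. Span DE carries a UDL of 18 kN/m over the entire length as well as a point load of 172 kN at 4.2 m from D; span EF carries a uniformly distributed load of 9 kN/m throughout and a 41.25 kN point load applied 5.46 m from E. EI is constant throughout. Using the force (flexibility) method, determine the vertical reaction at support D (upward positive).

Insert a hinge at E; M_E is the redundant, and each span becomes simply supported.
End slopes at the hinge E, treating each span as simply supported:
  span DE: UDL 18: wL³/(24EI) = 257.2/EI
  span DE: point load 172 at a = 4.2: Pab(L + a)/(6LEI) = 539.4/EI
  span EF: UDL 9: wL³/(24EI) = 282.6/EI
  span EF: point load 41.25 at a = 5.46: Pab(L + b)/(6LEI) = 191.3/EI
  relative rotation θ_0 = (796.6 + 473.9)/EI = 1271/EI
A unit hogging moment at E produces rotation L₁/(3EI) + L₂/(3EI) = 5.367/EI.
Compatibility: M_E·(L₁+L₂)/(3EI) = θ_0, giving M_E = 236.7 kN·m (hogging).
Span DE, ΣM about D with M_E applied at E: R_E^{DE}·7 = 1163 + 236.7, so R_E^{DE} = 200 kN and R_D = 298 − 200 = 97.98 kN.

R_D = 97.98 kN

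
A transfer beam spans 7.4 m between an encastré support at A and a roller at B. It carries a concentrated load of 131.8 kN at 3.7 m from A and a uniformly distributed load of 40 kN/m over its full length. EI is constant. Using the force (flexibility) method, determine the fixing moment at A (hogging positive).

M_A = 456.7 kN·m

Remove the prop at B; the released (primary) structure is a cantilever built in at A.
Free-end deflection of the primary structure under the applied loading (downward +):
  point load 131.8 at a = 3.7: Pa²(3L − a)/(6EI) = 5563/EI
  UDL 40: wL⁴/(8EI) = 14993/EI
  δ_0 = 20557/EI
Flexibility coefficient — unit upward force at B: δ_{BB} = L³/(3EI) = 135.1/EI.
Compatibility at B: δ_0 − R_B·δ_{BB} = 0, so R_B = 20557/135.1 = 152.2 kN.
Moment equilibrium about A: M_A = Σ(load moments about A) − R_B·L = 1583 − 152.2×7.4 = 456.7 kN·m.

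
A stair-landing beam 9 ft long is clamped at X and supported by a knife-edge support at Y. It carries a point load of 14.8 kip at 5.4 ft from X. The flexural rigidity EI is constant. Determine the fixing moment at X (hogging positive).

Release the roller at Y. Primary structure: cantilever fixed at X.
Primary-structure tip deflection at Y by superposition:
  point load 14.8 at a = 5.4: Pa²(3L − a)/(6EI) = 1554/EI
Flexibility coefficient — unit upward force at Y: δ_{YY} = L³/(3EI) = 243/EI.
Compatibility at Y: δ_0 − R_Y·δ_{YY} = 0, so R_Y = 1554/243 = 6.394 kip.
Moment equilibrium about X: M_X = Σ(load moments about X) − R_Y·L = 79.92 − 6.394×9 = 22.38 kip·ft.

M_X = 22.38 kip·ft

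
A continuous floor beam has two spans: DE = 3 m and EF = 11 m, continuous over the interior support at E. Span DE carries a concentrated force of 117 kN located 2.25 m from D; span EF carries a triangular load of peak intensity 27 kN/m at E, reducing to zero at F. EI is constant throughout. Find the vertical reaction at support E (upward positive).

R_E = 264.6 kN

Release continuity at E by inserting a hinge; the redundant is the internal moment M_E. The primary structure is two simply-supported spans DE and EF.
End slopes at the hinge E, treating each span as simply supported:
  span DE: point load 117 at a = 2.25: Pab(L + a)/(6LEI) = 57.59/EI
  span EF: triangular load, peak 27: w₀L³/(45EI) = 798.6/EI
  relative rotation θ_0 = (57.59 + 798.6)/EI = 856.2/EI
A unit hogging moment at E produces rotation L₁/(3EI) + L₂/(3EI) = 4.667/EI.
Slope continuity at E: θ_0 = M_E·4.667/EI, so M_E = 856.2/4.667 = 183.5 kN·m (hogging).
Span DE, ΣM about D with M_E applied at E: R_E^{DE}·3 = 263.2 + 183.5, so R_E^{DE} = 148.9 kN and R_D = 117 − 148.9 = -31.91 kN.
Span EF, ΣM about F: R_E^{EF}·11 = 1089 + 183.5, so R_E^{EF} = 115.7 kN and R_F = 148.5 − 115.7 = 32.82 kN.
R_E = 148.9 + 115.7 = 264.6 kN.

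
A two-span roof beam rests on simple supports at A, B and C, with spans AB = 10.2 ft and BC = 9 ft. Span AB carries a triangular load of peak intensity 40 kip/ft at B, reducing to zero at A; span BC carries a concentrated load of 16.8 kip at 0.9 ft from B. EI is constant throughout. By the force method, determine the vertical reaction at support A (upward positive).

Take M_B as the redundant. Released structure: two simple spans AB and BC with a hinge at B.
Discontinuity in slope at B on the released structure — sum the simple-span end rotations:
  span AB: triangular load, peak 40: w₀L³/(45EI) = 943.3/EI
  span BC: point load 16.8 at a = 0.9: Pab(L + b)/(6LEI) = 38.78/EI
  relative rotation θ_0 = (943.3 + 38.78)/EI = 982.1/EI
A unit hogging moment at B produces rotation L₁/(3EI) + L₂/(3EI) = 6.4/EI.
Slope continuity at B: θ_0 = M_B·6.4/EI, so M_B = 982.1/6.4 = 153.4 kip·ft (hogging).
Span AB, ΣM about A with M_B applied at B: R_B^{AB}·10.2 = 1387 + 153.4, so R_B^{AB} = 151 kip and R_A = 204 − 151 = 52.96 kip.

R_A = 52.96 kip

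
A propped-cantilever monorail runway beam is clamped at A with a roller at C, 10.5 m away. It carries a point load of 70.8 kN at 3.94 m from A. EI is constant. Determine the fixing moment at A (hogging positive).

M_A = 141.6 kN·m

Choose R_C as the redundant. The primary structure is the cantilever fixed at A.
Downward deflection at the released point C due to the loads:
  point load 70.8 at a = 3.94: Pa²(3L − a)/(6EI) = 5048/EI
Flexibility coefficient — unit upward force at C: δ_{CC} = L³/(3EI) = 385.9/EI.
The prop prevents deflection at C: R_C = δ_0/δ_{CC} = 5048/385.9 = 13.08 kN.
Moment equilibrium about A: M_A = Σ(load moments about A) − R_C·L = 279 − 13.08×10.5 = 141.6 kN·m.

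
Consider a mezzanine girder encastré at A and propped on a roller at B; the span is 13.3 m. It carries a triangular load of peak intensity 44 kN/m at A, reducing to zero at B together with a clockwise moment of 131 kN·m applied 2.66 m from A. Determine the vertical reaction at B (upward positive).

R_B = 63.84 kN

Take the reaction at B as the redundant and release it; the primary structure is a cantilever fixed at A.
Downward deflection at the released point B due to the loads:
  triangular load, peak 44 at the fixed end: w₀L⁴/(30EI) = 45892/EI
  clockwise couple 131 at a = 2.66: M₀a(2L − a)/(2EI) = 4171/EI
  δ_0 = 50063/EI
Tip deflection under a unit load at B: L³/(3EI) = 784.2/EI.
The prop prevents deflection at B: R_B = δ_0/δ_{BB} = 50063/784.2 = 63.84 kN.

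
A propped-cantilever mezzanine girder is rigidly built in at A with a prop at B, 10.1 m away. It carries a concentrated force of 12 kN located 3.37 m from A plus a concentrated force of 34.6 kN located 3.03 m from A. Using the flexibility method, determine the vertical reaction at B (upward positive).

R_B = 5.985 kN

Release the roller at B. Primary structure: cantilever fixed at A.
Deflection at B on the released cantilever, summing each load's contribution:
  point load 12 at a = 3.37: Pa²(3L − a)/(6EI) = 611.7/EI
  point load 34.6 at a = 3.03: Pa²(3L − a)/(6EI) = 1444/EI
  δ_0 = 2055/EI
Tip deflection under a unit load at B: L³/(3EI) = 343.4/EI.
The prop prevents deflection at B: R_B = δ_0/δ_{BB} = 2055/343.4 = 5.985 kN.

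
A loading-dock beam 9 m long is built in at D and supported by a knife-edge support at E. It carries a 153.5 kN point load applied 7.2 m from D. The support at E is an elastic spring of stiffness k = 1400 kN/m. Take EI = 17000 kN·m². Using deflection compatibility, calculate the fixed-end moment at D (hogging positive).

Release the roller at E. Primary structure: cantilever fixed at D.
Deflection at E on the released cantilever, summing each load's contribution:
  point load 153.5 at a = 7.2: Pa²(3L − a)/(6EI) = 26260/EI
Flexibility coefficient — unit upward force at E: δ_{EE} = L³/(3EI) = 243/EI.
With EI = 17000 kN·m²: δ_0 = 1.5447 m and δ_{EE} = 0.014294 m/kN.
Compatibility — the spring shortens by R_E/k under the reaction it provides: δ_0 − R_E·δ_{EE} = R_E/k. With 1/k = 0.000714 m/kN, R_E = δ_0 / (δ_{EE} + 1/k) = 1.5447 / (0.014294 + 0.000714) = 102.9 kN.
Moment equilibrium about D: M_D = Σ(load moments about D) − R_E·L = 1105 − 102.9×9 = 178.9 kN·m.

M_D = 178.9 kN·m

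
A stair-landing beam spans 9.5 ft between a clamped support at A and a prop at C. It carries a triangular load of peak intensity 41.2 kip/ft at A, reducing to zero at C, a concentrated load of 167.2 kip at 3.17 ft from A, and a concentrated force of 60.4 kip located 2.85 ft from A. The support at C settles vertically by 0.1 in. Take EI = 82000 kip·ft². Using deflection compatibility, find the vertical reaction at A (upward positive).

R_A = 354.4 kip

Take the reaction at C as the redundant and release it; the primary structure is a cantilever fixed at A.
Primary-structure tip deflection at C by superposition:
  triangular load, peak 41.2 at the fixed end: w₀L⁴/(30EI) = 11186/EI
  point load 167.2 at a = 3.17: Pa²(3L − a)/(6EI) = 7093/EI
  point load 60.4 at a = 2.85: Pa²(3L − a)/(6EI) = 2097/EI
  δ_0 = 20376/EI
Flexibility coefficient — unit upward force at C: δ_{CC} = L³/(3EI) = 285.8/EI.
With EI = 82000 kip·ft²: δ_0 = 0.24849 ft and δ_{CC} = 0.003485 ft/kip.
Compatibility — the beam at C must follow the support down by 0.008333 ft: δ_0 − R_C·δ_{CC} = 0.008333, so R_C = (0.24849 − 0.008333)/0.003485 = 68.91 kip.
Vertical equilibrium: R_A = ΣP − R_C = 423.3 − 68.91 = 354.4 kip.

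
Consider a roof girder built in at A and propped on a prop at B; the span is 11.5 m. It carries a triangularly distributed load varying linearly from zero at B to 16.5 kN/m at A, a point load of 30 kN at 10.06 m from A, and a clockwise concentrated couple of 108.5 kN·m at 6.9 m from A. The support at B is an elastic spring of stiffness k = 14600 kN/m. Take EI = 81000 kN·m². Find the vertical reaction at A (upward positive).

Release the roller at B. Primary structure: cantilever fixed at A.
Downward deflection at the released point B due to the loads:
  triangular load, peak 16.5 at the fixed end: w₀L⁴/(30EI) = 9620/EI
  point load 30 at a = 10.06: Pa²(3L − a)/(6EI) = 12367/EI
  clockwise couple 108.5 at a = 6.9: M₀a(2L − a)/(2EI) = 6027/EI
  δ_0 = 28013/EI
Flexibility coefficient — unit upward force at B: δ_{BB} = L³/(3EI) = 507/EI.
With EI = 81000 kN·m²: δ_0 = 0.34584 m and δ_{BB} = 0.006259 m/kN.
Compatibility — the spring shortens by R_B/k under the reaction it provides: δ_0 − R_B·δ_{BB} = R_B/k. With 1/k = 0.000068 m/kN, R_B = δ_0 / (δ_{BB} + 1/k) = 0.34584 / (0.006259 + 0.000068) = 54.66 kN.
Vertical equilibrium: R_A = ΣP − R_B = 124.9 − 54.66 = 70.22 kN.

R_A = 70.22 kN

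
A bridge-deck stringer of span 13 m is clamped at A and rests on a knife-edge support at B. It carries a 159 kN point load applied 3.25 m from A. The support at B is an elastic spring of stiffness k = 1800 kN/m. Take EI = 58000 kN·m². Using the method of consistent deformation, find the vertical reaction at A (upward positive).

Release the roller at B. Primary structure: cantilever fixed at A.
Downward deflection at the released point B due to the loads:
  point load 159 at a = 3.25: Pa²(3L − a)/(6EI) = 10007/EI
Tip deflection under a unit load at B: L³/(3EI) = 732.3/EI.
With EI = 58000 kN·m²: δ_0 = 0.17253 m and δ_{BB} = 0.012626 m/kN.
Compatibility — the spring shortens by R_B/k under the reaction it provides: δ_0 − R_B·δ_{BB} = R_B/k. With 1/k = 0.000556 m/kN, R_B = δ_0 / (δ_{BB} + 1/k) = 0.17253 / (0.012626 + 0.000556) = 13.09 kN.
Vertical equilibrium: R_A = ΣP − R_B = 159 − 13.09 = 145.9 kN.

R_A = 145.9 kN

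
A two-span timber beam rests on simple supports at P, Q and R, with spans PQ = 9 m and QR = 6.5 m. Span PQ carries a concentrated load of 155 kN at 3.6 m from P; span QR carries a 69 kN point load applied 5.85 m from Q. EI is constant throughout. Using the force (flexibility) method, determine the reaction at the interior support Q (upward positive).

R_Q = 107.4 kN

Insert a hinge at Q; M_Q is the redundant, and each span becomes simply supported.
Rotations at Q on the released spans (each span's end-slope, ×1/EI):
  span PQ: point load 155 at a = 3.6: Pab(L + a)/(6LEI) = 703.1/EI
  span QR: point load 69 at a = 5.85: Pab(L + b)/(6LEI) = 48.1/EI
  relative rotation θ_0 = (703.1 + 48.1)/EI = 751.2/EI
A unit hogging moment at Q produces rotation L₁/(3EI) + L₂/(3EI) = 5.167/EI.
Compatibility: M_Q·(L₁+L₂)/(3EI) = θ_0, giving M_Q = 145.4 kN·m (hogging).
Span PQ, ΣM about P with M_Q applied at Q: R_Q^{PQ}·9 = 558 + 145.4, so R_Q^{PQ} = 78.15 kN and R_P = 155 − 78.15 = 76.85 kN.
Span QR, ΣM about R: R_Q^{QR}·6.5 = 44.85 + 145.4, so R_Q^{QR} = 29.27 kN and R_R = 69 − 29.27 = 39.73 kN.
R_Q = 78.15 + 29.27 = 107.4 kN.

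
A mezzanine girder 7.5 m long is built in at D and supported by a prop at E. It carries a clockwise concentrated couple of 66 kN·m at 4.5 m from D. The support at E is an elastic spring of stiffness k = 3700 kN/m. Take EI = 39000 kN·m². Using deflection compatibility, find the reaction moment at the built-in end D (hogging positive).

Remove the prop at E; the released (primary) structure is a cantilever built in at D.
Free-end deflection of the primary structure under the applied loading (downward +):
  clockwise couple 66 at a = 4.5: M₀a(2L − a)/(2EI) = 1559/EI
Tip deflection under a unit load at E: L³/(3EI) = 140.6/EI.
With EI = 39000 kN·m²: δ_0 = 0.039981 m and δ_{EE} = 0.003606 m/kN.
Compatibility — the spring shortens by R_E/k under the reaction it provides: δ_0 − R_E·δ_{EE} = R_E/k. With 1/k = 0.00027 m/kN, R_E = δ_0 / (δ_{EE} + 1/k) = 0.039981 / (0.003606 + 0.00027) = 10.31 kN.
Moment equilibrium about D: M_D = Σ(load moments about D) − R_E·L = 66 − 10.31×7.5 = -11.36 kN·m.

M_D = -11.36 kN·m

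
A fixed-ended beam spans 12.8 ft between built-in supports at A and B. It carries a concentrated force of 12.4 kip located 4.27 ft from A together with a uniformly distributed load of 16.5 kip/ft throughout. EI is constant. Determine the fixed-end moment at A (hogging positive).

M_A = 248.8 kip·ft

Release both end moments; the primary structure is a simply-supported span AB with redundants M_A and M_B.
Simple-span end rotations at A and B under the given loads:
  at A: point load 12.4 at a = 4.27: Pab(L + b)/(6LEI) = 125.4/EI
  at B: point load 12.4 at a = 4.27: Pab(L + a)/(6LEI) = 100.4/EI
  at A: UDL 16.5: wL³/(24EI) = 1442/EI
  at B: UDL 16.5: wL³/(24EI) = 1442/EI
  θ_A0 = 1567/EI,  θ_B0 = 1542/EI
Flexibility coefficients: a unit moment at one end gives L/(3EI) there and L/(6EI) at the far end, so f₁₁ = f₂₂ = 4.267/EI and f₁₂ = f₂₁ = 2.133/EI.
Compatibility — zero rotation at each built-in end:
  4.267 M_A + 2.133 M_B = 1567
  2.133 M_A + 4.267 M_B = 1542
Solving the pair gives M_A = 248.8 kip·ft and M_B = 237.1 kip·ft (hogging).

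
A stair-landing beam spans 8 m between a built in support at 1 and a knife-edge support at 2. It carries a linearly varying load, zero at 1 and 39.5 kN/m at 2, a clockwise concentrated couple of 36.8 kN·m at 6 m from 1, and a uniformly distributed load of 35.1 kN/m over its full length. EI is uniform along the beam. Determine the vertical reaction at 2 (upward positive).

Take the reaction at 2 as the redundant and release it; the primary structure is a cantilever fixed at 1.
Free-end deflection of the primary structure under the applied loading (downward +):
  triangular load, peak 39.5 at the free end: 11w₀L⁴/(120EI) = 14831/EI
  clockwise couple 36.8 at a = 6: M₀a(2L − a)/(2EI) = 1104/EI
  UDL 35.1: wL⁴/(8EI) = 17971/EI
  δ_0 = 33906/EI
Flexibility coefficient — unit upward force at 2: δ_{22} = L³/(3EI) = 170.7/EI.
The prop prevents deflection at 2: R_2 = δ_0/δ_{22} = 33906/170.7 = 198.7 kN.

R_2 = 198.7 kN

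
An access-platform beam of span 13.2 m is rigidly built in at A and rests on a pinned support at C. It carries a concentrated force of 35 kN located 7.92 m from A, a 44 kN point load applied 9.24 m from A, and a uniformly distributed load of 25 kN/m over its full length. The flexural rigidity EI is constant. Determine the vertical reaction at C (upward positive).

Take the reaction at C as the redundant and release it; the primary structure is a cantilever fixed at A.
Free-end deflection of the primary structure under the applied loading (downward +):
  point load 35 at a = 7.92: Pa²(3L − a)/(6EI) = 11592/EI
  point load 44 at a = 9.24: Pa²(3L − a)/(6EI) = 19008/EI
  UDL 25: wL⁴/(8EI) = 94874/EI
  δ_0 = 125474/EI
Tip deflection under a unit load at C: L³/(3EI) = 766.7/EI.
The prop prevents deflection at C: R_C = δ_0/δ_{CC} = 125474/766.7 = 163.7 kN.

R_C = 163.7 kN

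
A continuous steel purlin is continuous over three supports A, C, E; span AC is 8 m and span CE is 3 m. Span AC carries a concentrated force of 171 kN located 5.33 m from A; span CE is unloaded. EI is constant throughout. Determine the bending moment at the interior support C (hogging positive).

M_C = 184.3 kN·m

Take M_C as the redundant. Released structure: two simple spans AC and CE with a hinge at C.
Rotations at C on the released spans (each span's end-slope, ×1/EI):
  span AC: point load 171 at a = 5.33: Pab(L + a)/(6LEI) = 675.8/EI
  relative rotation θ_0 = (675.8 + 0)/EI = 675.8/EI
A unit hogging moment at C produces rotation L₁/(3EI) + L₂/(3EI) = 3.667/EI.
Compatibility: M_C·(L₁+L₂)/(3EI) = θ_0, giving M_C = 184.3 kN·m (hogging).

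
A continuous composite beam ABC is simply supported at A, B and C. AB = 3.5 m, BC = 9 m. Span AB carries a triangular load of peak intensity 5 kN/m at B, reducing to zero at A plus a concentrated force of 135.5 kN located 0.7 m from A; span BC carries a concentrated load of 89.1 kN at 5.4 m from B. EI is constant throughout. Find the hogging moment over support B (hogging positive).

Take M_B as the redundant. Released structure: two simple spans AB and BC with a hinge at B.
End slopes at the hinge B, treating each span as simply supported:
  span AB: triangular load, peak 5: w₀L³/(45EI) = 4.764/EI
  span AB: point load 135.5 at a = 0.7: Pab(L + a)/(6LEI) = 53.12/EI
  span BC: point load 89.1 at a = 5.4: Pab(L + b)/(6LEI) = 404.2/EI
  relative rotation θ_0 = (57.88 + 404.2)/EI = 462/EI
A unit hogging moment at B produces rotation L₁/(3EI) + L₂/(3EI) = 4.167/EI.
Slope continuity at B: θ_0 = M_B·4.167/EI, so M_B = 462/4.167 = 110.9 kN·m (hogging).

M_B = 110.9 kN·m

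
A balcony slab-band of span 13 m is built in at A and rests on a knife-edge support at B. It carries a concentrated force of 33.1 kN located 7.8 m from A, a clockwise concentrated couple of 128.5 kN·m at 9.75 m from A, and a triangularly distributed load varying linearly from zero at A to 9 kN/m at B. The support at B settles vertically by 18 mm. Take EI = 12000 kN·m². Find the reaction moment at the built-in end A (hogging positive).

Remove the prop at B; the released (primary) structure is a cantilever built in at A.
Free-end deflection of the primary structure under the applied loading (downward +):
  point load 33.1 at a = 7.8: Pa²(3L − a)/(6EI) = 10472/EI
  clockwise couple 128.5 at a = 9.75: M₀a(2L − a)/(2EI) = 10180/EI
  triangular load, peak 9 at the free end: 11w₀L⁴/(120EI) = 23563/EI
  δ_0 = 44214/EI
Tip deflection under a unit load at B: L³/(3EI) = 732.3/EI.
With EI = 12000 kN·m²: δ_0 = 3.6845 m and δ_{BB} = 0.061028 m/kN.
Compatibility — the beam at B must follow the support down by 0.018 m: δ_0 − R_B·δ_{BB} = 0.018, so R_B = (3.6845 − 0.018)/0.061028 = 60.08 kN.
Moment equilibrium about A: M_A = Σ(load moments about A) − R_B·L = 893.7 − 60.08×13 = 112.6 kN·m.

M_A = 112.6 kN·m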